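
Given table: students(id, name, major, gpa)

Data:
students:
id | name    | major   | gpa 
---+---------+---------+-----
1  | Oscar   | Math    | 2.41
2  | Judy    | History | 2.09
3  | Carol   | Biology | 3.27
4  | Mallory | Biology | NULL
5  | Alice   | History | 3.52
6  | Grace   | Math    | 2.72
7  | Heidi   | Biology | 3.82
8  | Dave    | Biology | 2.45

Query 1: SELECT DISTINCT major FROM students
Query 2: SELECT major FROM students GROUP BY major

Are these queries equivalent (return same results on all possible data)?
Yes, equivalent

Both queries return: [('Biology',), ('History',), ('Math',)]

Reason: Both get unique majors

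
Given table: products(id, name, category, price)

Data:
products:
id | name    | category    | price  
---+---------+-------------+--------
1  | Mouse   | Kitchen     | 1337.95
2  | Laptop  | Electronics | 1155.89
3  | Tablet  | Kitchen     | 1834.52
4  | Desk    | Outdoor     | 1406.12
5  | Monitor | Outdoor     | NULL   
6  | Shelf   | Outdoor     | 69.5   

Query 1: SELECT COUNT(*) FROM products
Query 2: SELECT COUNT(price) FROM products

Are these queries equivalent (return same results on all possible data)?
No, not equivalent

Query 1 returns: [(6,)]
Query 2 returns: [(5,)]

Reason: COUNT(*) includes NULLs, COUNT(column) excludes them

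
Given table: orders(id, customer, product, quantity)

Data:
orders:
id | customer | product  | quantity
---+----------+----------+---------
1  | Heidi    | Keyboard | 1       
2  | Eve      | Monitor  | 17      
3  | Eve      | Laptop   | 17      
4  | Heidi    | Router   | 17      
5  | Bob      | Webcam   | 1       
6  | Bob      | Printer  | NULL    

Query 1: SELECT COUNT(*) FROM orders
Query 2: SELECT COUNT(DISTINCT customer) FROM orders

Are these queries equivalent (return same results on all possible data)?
No, not equivalent

Query 1 returns: [(6,)]
Query 2 returns: [(3,)]

Reason: COUNT(*) counts rows, COUNT(DISTINCT customer) counts unique customers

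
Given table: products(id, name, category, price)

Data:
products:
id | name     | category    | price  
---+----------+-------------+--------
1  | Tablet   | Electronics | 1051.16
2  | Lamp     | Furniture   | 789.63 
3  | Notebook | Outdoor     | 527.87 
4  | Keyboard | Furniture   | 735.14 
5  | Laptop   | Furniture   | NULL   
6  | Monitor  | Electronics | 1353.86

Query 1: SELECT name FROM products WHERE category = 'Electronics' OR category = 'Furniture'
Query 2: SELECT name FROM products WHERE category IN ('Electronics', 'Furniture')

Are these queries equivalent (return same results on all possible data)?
Yes, equivalent

Both queries return: [('Keyboard',), ('Lamp',), ('Laptop',), ('Monitor',), ('Tablet',)]

Reason: OR vs IN are equivalent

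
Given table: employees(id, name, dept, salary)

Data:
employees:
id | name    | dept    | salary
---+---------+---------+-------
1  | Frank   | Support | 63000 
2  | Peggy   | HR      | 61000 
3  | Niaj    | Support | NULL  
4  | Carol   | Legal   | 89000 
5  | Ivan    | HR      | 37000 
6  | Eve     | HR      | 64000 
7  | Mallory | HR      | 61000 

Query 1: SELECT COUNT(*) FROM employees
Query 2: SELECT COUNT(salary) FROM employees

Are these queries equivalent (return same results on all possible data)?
No, not equivalent

Query 1 returns: [(7,)]
Query 2 returns: [(6,)]

Reason: COUNT(*) includes NULLs, COUNT(column) excludes them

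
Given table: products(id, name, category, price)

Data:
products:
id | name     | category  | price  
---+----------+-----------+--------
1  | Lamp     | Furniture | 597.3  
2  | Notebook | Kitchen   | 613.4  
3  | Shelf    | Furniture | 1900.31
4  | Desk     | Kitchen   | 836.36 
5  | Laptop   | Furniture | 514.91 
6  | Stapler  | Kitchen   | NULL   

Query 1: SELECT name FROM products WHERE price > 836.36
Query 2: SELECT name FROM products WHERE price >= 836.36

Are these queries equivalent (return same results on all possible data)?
No, not equivalent

Query 1 returns: [('Shelf',)]
Query 2 returns: [('Shelf',), ('Desk',)]

Reason: > vs >= gives different results when price = 836.36 exists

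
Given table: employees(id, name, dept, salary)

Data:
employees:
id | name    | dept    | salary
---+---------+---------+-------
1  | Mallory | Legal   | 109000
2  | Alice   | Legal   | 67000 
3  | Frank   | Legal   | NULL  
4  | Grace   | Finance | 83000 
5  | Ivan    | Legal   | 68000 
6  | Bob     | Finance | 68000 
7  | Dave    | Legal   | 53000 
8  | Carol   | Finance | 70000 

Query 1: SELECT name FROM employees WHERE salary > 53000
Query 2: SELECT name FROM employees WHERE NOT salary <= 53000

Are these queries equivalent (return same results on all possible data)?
Yes, equivalent

Both queries return: [('Alice',), ('Bob',), ('Carol',), ('Grace',), ('Ivan',), ('Mallory',)]

Reason: Both filter salary > 53000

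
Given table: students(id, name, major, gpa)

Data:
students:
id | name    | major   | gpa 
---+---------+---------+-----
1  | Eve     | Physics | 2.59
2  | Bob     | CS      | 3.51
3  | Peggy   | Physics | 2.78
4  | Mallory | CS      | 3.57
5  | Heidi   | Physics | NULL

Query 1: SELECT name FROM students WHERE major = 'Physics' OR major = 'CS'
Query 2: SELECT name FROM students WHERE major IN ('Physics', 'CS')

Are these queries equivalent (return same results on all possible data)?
Yes, equivalent

Both queries return: [('Bob',), ('Eve',), ('Heidi',), ('Mallory',), ('Peggy',)]

Reason: OR vs IN are equivalent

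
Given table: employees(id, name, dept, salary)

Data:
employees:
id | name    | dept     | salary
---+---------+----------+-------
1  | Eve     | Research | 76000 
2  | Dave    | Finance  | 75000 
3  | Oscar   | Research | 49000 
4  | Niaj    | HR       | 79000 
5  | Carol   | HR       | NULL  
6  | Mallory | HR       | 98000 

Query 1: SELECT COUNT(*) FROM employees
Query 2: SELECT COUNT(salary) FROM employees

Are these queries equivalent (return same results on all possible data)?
No, not equivalent

Query 1 returns: [(6,)]
Query 2 returns: [(5,)]

Reason: COUNT(*) includes NULLs, COUNT(column) excludes them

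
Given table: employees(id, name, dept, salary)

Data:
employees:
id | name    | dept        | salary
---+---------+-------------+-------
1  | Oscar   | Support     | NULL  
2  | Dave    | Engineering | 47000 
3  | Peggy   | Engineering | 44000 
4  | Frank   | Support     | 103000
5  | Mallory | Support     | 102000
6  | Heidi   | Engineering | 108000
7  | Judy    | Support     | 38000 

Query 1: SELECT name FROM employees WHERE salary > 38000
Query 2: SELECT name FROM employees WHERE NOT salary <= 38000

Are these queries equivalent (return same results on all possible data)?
Yes, equivalent

Both queries return: [('Dave',), ('Frank',), ('Heidi',), ('Mallory',), ('Peggy',)]

Reason: Both filter salary > 38000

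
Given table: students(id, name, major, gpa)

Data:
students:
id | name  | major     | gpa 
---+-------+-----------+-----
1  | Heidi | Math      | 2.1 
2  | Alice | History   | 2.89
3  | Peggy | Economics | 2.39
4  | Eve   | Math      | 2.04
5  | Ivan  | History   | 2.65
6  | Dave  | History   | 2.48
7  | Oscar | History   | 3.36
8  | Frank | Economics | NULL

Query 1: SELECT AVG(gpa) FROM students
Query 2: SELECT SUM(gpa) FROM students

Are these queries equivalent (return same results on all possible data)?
No, not equivalent

Query 1 returns: [(2.5585714285714287,)]
Query 2 returns: [(17.91,)]

Reason: AVG vs SUM give different aggregate values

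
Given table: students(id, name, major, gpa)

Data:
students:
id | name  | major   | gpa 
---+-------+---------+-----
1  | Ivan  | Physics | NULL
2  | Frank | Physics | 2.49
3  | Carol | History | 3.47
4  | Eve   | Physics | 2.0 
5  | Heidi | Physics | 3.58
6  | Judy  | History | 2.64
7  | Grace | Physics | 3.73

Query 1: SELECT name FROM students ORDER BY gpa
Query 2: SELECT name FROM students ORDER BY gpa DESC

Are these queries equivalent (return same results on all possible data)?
No, not equivalent

Query 1 returns: [('Ivan',), ('Eve',), ('Frank',), ('Judy',), ('Carol',), ('Heidi',), ('Grace',)]
Query 2 returns: [('Grace',), ('Heidi',), ('Carol',), ('Judy',), ('Frank',), ('Eve',), ('Ivan',)]

Reason: ASC vs DESC gives opposite ordering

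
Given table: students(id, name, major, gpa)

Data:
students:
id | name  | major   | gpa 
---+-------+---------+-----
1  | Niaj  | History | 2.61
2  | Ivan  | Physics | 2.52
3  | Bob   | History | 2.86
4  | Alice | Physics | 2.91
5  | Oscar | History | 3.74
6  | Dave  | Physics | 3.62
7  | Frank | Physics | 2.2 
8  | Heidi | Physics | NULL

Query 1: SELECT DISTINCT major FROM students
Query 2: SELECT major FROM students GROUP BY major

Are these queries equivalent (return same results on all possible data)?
Yes, equivalent

Both queries return: [('History',), ('Physics',)]

Reason: Both get unique majors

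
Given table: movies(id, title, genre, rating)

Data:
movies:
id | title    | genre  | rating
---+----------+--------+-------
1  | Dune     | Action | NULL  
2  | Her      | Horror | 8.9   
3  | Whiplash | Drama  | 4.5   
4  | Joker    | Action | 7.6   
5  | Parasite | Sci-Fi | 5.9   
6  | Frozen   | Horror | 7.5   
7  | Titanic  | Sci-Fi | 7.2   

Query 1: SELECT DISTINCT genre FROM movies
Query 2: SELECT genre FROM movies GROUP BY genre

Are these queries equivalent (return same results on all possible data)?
Yes, equivalent

Both queries return: [('Action',), ('Drama',), ('Horror',), ('Sci-Fi',)]

Reason: Both get unique genres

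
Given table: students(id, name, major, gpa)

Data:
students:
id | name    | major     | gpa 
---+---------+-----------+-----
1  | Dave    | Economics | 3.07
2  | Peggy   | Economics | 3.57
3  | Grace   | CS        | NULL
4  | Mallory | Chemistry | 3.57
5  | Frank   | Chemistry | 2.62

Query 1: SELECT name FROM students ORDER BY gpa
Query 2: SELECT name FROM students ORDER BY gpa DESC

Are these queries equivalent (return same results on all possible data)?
No, not equivalent

Query 1 returns: [('Grace',), ('Frank',), ('Dave',), ('Peggy',), ('Mallory',)]
Query 2 returns: [('Peggy',), ('Mallory',), ('Dave',), ('Frank',), ('Grace',)]

Reason: ASC vs DESC gives opposite ordering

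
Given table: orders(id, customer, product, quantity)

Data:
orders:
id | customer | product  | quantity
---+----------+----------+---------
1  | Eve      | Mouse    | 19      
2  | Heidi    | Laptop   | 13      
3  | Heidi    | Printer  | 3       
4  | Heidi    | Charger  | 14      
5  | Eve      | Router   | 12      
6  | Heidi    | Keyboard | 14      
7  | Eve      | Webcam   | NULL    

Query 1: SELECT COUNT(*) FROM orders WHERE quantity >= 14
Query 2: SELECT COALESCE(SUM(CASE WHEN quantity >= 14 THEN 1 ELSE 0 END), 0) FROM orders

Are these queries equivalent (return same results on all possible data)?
Yes, equivalent

Both queries return: [(3,)]

Reason: COUNT with WHERE vs conditional SUM (COALESCE handles empty-table NULL)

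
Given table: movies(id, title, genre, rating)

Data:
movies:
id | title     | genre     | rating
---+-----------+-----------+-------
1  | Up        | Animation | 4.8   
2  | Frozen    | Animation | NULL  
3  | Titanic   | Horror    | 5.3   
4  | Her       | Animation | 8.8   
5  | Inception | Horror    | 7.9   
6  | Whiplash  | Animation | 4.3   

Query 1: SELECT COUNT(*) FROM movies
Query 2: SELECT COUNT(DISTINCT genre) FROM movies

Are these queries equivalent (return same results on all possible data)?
No, not equivalent

Query 1 returns: [(6,)]
Query 2 returns: [(2,)]

Reason: COUNT(*) counts rows, COUNT(DISTINCT genre) counts unique genres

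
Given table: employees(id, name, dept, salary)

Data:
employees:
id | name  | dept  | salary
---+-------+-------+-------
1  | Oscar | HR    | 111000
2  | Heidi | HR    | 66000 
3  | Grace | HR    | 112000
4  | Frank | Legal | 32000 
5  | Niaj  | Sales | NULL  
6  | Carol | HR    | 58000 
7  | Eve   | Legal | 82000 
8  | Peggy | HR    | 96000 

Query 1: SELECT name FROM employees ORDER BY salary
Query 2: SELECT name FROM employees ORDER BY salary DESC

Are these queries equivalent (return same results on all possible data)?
No, not equivalent

Query 1 returns: [('Niaj',), ('Frank',), ('Carol',), ('Heidi',), ('Eve',), ('Peggy',), ('Oscar',), ('Grace',)]
Query 2 returns: [('Grace',), ('Oscar',), ('Peggy',), ('Eve',), ('Heidi',), ('Carol',), ('Frank',), ('Niaj',)]

Reason: ASC vs DESC gives opposite ordering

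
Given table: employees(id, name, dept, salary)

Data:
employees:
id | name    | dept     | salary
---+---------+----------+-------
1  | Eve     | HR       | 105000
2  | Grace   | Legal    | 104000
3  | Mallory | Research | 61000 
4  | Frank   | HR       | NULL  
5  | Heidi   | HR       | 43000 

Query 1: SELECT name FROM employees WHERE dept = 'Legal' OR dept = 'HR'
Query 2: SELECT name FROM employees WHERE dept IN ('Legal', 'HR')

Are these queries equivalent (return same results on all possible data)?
Yes, equivalent

Both queries return: [('Eve',), ('Frank',), ('Grace',), ('Heidi',)]

Reason: OR vs IN are equivalent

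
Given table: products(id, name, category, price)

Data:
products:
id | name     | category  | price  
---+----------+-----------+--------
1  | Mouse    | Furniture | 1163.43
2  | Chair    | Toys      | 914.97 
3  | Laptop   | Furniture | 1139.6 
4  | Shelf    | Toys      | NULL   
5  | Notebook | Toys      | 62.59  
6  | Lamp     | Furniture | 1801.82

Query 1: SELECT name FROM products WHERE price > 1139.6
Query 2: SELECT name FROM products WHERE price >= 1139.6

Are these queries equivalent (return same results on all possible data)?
No, not equivalent

Query 1 returns: [('Mouse',), ('Lamp',)]
Query 2 returns: [('Mouse',), ('Laptop',), ('Lamp',)]

Reason: > vs >= gives different results when price = 1139.6 exists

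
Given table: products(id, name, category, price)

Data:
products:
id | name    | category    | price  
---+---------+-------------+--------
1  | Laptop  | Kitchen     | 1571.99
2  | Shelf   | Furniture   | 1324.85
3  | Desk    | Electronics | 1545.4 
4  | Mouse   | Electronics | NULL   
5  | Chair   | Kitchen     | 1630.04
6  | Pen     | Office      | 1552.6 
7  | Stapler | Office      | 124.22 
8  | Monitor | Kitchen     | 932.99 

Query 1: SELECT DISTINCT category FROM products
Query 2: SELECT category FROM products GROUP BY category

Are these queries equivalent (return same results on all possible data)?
Yes, equivalent

Both queries return: [('Electronics',), ('Furniture',), ('Kitchen',), ('Office',)]

Reason: Both get unique categorys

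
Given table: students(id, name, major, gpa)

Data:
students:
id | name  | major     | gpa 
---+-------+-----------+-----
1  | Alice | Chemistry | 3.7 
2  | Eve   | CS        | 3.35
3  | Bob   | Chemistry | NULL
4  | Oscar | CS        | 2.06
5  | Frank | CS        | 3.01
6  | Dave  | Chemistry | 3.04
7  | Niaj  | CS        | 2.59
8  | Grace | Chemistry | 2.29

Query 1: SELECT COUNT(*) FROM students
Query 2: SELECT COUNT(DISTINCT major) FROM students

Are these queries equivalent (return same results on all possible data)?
No, not equivalent

Query 1 returns: [(8,)]
Query 2 returns: [(2,)]

Reason: COUNT(*) counts rows, COUNT(DISTINCT major) counts unique majors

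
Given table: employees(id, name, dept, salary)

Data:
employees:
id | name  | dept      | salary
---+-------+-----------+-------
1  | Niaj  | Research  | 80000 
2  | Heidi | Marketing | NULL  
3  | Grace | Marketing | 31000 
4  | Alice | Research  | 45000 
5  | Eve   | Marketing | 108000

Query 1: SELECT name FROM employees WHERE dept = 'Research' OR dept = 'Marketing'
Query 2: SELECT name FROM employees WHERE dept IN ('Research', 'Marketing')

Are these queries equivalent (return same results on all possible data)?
Yes, equivalent

Both queries return: [('Alice',), ('Eve',), ('Grace',), ('Heidi',), ('Niaj',)]

Reason: OR vs IN are equivalent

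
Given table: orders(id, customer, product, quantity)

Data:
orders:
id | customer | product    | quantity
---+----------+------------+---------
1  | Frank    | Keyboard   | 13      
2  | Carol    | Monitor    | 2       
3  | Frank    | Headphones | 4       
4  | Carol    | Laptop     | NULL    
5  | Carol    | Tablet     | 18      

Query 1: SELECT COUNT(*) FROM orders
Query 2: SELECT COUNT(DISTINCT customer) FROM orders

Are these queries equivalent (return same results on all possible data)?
No, not equivalent

Query 1 returns: [(5,)]
Query 2 returns: [(2,)]

Reason: COUNT(*) counts rows, COUNT(DISTINCT customer) counts unique customers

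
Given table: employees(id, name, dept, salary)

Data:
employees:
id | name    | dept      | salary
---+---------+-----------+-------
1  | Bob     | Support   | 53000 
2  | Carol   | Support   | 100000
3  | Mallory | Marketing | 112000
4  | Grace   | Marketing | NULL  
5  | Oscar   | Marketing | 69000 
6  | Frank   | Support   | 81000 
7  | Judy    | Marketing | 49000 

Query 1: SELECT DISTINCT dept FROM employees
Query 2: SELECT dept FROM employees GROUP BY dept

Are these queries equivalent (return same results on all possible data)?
Yes, equivalent

Both queries return: [('Marketing',), ('Support',)]

Reason: Both get unique depts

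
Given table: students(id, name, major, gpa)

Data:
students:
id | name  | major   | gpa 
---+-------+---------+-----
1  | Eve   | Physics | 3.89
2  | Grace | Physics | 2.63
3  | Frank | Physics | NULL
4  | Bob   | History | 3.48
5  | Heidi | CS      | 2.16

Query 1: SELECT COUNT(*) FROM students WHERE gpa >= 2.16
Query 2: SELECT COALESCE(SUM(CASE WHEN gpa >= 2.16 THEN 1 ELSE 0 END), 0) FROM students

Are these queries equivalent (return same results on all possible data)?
Yes, equivalent

Both queries return: [(4,)]

Reason: COUNT with WHERE vs conditional SUM (COALESCE handles empty-table NULL)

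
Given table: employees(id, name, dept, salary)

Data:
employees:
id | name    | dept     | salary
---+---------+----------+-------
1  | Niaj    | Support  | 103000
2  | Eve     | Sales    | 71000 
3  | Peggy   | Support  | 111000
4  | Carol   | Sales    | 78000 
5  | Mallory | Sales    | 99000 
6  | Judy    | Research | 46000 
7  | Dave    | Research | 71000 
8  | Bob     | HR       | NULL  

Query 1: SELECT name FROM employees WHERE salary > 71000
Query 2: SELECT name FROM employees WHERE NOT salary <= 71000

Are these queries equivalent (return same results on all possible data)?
Yes, equivalent

Both queries return: [('Carol',), ('Mallory',), ('Niaj',), ('Peggy',)]

Reason: Both filter salary > 71000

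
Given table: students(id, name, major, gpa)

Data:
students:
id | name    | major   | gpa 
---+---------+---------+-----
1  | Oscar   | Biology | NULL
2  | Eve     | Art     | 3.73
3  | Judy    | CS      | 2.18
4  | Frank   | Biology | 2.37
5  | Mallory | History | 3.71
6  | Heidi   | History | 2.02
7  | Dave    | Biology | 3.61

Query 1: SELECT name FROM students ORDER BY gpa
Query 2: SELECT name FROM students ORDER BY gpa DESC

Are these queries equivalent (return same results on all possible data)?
No, not equivalent

Query 1 returns: [('Oscar',), ('Heidi',), ('Judy',), ('Frank',), ('Dave',), ('Mallory',), ('Eve',)]
Query 2 returns: [('Eve',), ('Mallory',), ('Dave',), ('Frank',), ('Judy',), ('Heidi',), ('Oscar',)]

Reason: ASC vs DESC gives opposite ordering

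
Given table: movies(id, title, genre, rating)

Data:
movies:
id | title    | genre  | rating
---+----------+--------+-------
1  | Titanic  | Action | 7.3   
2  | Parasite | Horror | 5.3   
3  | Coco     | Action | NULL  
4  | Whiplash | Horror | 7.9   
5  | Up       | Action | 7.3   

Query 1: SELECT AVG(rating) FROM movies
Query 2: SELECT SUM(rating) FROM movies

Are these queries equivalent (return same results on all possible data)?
No, not equivalent

Query 1 returns: [(6.95,)]
Query 2 returns: [(27.8,)]

Reason: AVG vs SUM give different aggregate values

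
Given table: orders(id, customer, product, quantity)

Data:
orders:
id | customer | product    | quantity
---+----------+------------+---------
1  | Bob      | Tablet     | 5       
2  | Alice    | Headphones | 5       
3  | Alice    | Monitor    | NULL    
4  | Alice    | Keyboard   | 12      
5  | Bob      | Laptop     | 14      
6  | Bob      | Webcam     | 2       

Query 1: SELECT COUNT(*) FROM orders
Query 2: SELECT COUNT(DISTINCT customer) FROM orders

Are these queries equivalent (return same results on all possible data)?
No, not equivalent

Query 1 returns: [(6,)]
Query 2 returns: [(2,)]

Reason: COUNT(*) counts rows, COUNT(DISTINCT customer) counts unique customers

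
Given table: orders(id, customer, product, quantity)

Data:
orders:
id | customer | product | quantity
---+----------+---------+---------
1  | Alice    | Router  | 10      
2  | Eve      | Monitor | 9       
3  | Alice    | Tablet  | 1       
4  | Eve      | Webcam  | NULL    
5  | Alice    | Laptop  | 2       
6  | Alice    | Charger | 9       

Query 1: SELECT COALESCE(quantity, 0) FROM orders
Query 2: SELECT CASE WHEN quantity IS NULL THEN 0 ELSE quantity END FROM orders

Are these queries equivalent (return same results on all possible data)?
Yes, equivalent

Both queries return: [(0,), (1,), (2,), (9,), (9,), (10,)]

Reason: COALESCE vs CASE for NULL handling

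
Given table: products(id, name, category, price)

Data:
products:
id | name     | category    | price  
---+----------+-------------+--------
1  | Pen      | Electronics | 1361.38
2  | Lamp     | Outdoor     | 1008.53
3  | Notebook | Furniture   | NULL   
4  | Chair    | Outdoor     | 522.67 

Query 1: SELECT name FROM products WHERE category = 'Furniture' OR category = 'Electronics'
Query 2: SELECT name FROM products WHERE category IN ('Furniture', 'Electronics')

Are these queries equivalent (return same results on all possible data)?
Yes, equivalent

Both queries return: [('Notebook',), ('Pen',)]

Reason: OR vs IN are equivalent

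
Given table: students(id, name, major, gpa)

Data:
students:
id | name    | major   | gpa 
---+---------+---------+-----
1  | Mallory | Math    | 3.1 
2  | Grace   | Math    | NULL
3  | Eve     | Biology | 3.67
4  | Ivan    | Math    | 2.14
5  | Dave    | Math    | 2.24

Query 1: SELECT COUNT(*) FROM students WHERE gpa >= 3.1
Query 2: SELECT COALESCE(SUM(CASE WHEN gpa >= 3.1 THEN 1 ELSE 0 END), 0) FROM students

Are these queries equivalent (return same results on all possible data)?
Yes, equivalent

Both queries return: [(2,)]

Reason: COUNT with WHERE vs conditional SUM (COALESCE handles empty-table NULL)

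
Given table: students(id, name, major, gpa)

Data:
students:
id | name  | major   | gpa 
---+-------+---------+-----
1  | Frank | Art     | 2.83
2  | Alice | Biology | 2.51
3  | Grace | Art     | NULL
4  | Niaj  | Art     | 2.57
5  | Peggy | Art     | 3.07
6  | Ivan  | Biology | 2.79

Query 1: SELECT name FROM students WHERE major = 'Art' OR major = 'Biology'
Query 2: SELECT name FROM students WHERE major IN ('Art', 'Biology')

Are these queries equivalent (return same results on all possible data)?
Yes, equivalent

Both queries return: [('Alice',), ('Frank',), ('Grace',), ('Ivan',), ('Niaj',), ('Peggy',)]

Reason: OR vs IN are equivalent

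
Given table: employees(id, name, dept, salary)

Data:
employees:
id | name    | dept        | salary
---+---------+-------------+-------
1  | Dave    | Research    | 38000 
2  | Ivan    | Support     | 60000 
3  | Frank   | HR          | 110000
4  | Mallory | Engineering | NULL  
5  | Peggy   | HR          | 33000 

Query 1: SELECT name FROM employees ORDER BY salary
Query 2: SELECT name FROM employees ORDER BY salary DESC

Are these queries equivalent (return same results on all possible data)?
No, not equivalent

Query 1 returns: [('Mallory',), ('Peggy',), ('Dave',), ('Ivan',), ('Frank',)]
Query 2 returns: [('Frank',), ('Ivan',), ('Dave',), ('Peggy',), ('Mallory',)]

Reason: ASC vs DESC gives opposite ordering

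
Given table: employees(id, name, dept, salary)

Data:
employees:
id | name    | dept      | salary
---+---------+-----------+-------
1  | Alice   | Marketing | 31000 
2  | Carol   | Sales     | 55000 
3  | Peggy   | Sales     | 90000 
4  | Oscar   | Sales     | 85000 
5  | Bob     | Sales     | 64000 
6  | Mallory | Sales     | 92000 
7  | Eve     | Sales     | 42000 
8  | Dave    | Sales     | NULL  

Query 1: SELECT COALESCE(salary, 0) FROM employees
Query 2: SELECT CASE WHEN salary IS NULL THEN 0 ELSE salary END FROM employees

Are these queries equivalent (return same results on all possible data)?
Yes, equivalent

Both queries return: [(0,), (31000,), (42000,), (55000,), (64000,), (85000,), (90000,), (92000,)]

Reason: COALESCE vs CASE for NULL handling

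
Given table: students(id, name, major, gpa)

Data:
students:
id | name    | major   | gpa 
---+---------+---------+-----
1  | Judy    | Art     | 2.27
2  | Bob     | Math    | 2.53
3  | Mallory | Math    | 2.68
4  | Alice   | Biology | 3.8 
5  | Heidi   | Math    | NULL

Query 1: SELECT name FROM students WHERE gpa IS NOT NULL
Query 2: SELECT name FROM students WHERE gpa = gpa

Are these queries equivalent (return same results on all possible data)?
Yes, equivalent

Both queries return: [('Alice',), ('Bob',), ('Judy',), ('Mallory',)]

Reason: IS NOT NULL vs self-equality (both exclude NULLs)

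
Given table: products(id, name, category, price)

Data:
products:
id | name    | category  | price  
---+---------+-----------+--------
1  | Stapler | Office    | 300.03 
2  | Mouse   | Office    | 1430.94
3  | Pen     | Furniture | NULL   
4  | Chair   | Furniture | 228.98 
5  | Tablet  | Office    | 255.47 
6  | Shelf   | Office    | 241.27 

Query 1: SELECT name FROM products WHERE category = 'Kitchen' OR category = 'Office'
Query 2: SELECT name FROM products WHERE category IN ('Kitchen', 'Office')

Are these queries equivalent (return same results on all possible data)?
Yes, equivalent

Both queries return: [('Mouse',), ('Shelf',), ('Stapler',), ('Tablet',)]

Reason: OR vs IN are equivalent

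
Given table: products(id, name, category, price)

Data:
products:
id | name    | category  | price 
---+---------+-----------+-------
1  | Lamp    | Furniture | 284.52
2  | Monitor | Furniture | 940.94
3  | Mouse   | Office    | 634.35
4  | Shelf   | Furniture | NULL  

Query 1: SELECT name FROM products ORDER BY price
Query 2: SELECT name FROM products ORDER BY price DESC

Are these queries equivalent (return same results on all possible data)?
No, not equivalent

Query 1 returns: [('Shelf',), ('Lamp',), ('Mouse',), ('Monitor',)]
Query 2 returns: [('Monitor',), ('Mouse',), ('Lamp',), ('Shelf',)]

Reason: ASC vs DESC gives opposite ordering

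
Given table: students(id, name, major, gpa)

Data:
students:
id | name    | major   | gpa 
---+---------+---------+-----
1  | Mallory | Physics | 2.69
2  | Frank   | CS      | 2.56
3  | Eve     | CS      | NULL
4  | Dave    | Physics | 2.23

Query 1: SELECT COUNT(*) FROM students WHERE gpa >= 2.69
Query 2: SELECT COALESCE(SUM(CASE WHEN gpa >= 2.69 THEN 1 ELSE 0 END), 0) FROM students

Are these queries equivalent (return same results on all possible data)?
Yes, equivalent

Both queries return: [(1,)]

Reason: COUNT with WHERE vs conditional SUM (COALESCE handles empty-table NULL)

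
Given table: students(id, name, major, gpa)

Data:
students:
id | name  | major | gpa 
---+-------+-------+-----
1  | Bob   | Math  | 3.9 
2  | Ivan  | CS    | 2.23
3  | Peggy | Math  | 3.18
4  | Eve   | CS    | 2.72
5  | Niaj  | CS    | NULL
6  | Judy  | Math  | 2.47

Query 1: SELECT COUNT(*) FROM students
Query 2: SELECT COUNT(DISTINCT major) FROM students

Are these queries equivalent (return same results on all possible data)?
No, not equivalent

Query 1 returns: [(6,)]
Query 2 returns: [(2,)]

Reason: COUNT(*) counts rows, COUNT(DISTINCT major) counts unique majors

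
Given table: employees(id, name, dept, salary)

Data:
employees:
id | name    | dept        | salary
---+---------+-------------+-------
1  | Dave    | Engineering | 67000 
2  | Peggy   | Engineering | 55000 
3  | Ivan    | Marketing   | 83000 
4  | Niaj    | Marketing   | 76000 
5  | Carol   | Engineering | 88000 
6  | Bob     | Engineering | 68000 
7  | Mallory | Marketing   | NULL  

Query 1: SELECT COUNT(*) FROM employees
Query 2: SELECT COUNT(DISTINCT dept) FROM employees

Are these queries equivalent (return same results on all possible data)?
No, not equivalent

Query 1 returns: [(7,)]
Query 2 returns: [(2,)]

Reason: COUNT(*) counts rows, COUNT(DISTINCT dept) counts unique depts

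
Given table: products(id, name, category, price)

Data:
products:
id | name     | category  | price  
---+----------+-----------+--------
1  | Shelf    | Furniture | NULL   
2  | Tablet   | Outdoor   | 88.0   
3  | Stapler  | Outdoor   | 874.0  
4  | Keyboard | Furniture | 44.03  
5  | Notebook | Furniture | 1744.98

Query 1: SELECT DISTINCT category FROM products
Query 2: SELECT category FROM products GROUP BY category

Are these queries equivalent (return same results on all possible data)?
Yes, equivalent

Both queries return: [('Furniture',), ('Outdoor',)]

Reason: Both get unique categorys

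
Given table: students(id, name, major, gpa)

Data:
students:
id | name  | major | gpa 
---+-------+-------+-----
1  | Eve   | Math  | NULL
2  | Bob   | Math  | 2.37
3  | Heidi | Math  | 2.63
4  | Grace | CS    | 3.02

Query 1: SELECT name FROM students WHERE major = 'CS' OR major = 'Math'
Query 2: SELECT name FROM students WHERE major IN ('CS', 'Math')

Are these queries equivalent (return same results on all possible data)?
Yes, equivalent

Both queries return: [('Bob',), ('Eve',), ('Grace',), ('Heidi',)]

Reason: OR vs IN are equivalent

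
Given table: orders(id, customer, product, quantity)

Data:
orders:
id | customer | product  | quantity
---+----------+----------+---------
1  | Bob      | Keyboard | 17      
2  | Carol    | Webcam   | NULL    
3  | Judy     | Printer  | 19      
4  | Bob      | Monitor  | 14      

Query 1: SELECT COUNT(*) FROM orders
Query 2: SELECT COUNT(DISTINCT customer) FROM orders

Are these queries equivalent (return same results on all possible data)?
No, not equivalent

Query 1 returns: [(4,)]
Query 2 returns: [(3,)]

Reason: COUNT(*) counts rows, COUNT(DISTINCT customer) counts unique customers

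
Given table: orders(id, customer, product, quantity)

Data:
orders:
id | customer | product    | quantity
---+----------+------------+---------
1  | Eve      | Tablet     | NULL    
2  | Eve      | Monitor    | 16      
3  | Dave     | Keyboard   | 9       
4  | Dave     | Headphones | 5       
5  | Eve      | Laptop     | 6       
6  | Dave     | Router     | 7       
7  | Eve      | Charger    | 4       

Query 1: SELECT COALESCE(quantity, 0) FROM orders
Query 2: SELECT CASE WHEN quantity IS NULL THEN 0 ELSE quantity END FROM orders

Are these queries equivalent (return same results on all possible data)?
Yes, equivalent

Both queries return: [(0,), (4,), (5,), (6,), (7,), (9,), (16,)]

Reason: COALESCE vs CASE for NULL handling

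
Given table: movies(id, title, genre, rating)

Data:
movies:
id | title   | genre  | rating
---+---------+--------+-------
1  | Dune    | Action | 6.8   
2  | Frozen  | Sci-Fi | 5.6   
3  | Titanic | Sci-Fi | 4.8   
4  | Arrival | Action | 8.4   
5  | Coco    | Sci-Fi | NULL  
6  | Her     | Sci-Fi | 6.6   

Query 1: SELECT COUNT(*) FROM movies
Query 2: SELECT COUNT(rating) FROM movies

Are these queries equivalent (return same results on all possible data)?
No, not equivalent

Query 1 returns: [(6,)]
Query 2 returns: [(5,)]

Reason: COUNT(*) includes NULLs, COUNT(column) excludes them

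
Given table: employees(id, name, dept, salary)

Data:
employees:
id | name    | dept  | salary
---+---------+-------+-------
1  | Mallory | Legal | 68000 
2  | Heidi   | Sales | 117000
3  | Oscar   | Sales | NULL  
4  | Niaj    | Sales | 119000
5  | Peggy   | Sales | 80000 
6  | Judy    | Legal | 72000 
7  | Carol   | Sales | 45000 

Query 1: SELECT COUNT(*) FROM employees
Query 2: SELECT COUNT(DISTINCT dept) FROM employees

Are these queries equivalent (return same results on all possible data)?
No, not equivalent

Query 1 returns: [(7,)]
Query 2 returns: [(2,)]

Reason: COUNT(*) counts rows, COUNT(DISTINCT dept) counts unique depts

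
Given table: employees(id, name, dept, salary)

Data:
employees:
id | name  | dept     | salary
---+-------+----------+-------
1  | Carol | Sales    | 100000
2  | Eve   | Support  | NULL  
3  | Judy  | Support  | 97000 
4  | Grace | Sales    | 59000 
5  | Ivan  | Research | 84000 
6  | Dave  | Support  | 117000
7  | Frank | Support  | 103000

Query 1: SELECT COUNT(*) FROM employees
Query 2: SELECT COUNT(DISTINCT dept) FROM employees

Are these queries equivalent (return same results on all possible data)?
No, not equivalent

Query 1 returns: [(7,)]
Query 2 returns: [(3,)]

Reason: COUNT(*) counts rows, COUNT(DISTINCT dept) counts unique depts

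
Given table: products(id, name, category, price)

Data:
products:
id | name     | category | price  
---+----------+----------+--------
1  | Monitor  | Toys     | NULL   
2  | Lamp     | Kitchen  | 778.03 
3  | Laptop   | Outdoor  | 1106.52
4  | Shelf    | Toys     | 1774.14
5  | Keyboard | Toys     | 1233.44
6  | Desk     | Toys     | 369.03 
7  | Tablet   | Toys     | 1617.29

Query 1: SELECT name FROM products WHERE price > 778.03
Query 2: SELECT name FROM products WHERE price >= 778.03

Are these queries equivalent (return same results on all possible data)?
No, not equivalent

Query 1 returns: [('Laptop',), ('Shelf',), ('Keyboard',), ('Tablet',)]
Query 2 returns: [('Lamp',), ('Laptop',), ('Shelf',), ('Keyboard',), ('Tablet',)]

Reason: > vs >= gives different results when price = 778.03 exists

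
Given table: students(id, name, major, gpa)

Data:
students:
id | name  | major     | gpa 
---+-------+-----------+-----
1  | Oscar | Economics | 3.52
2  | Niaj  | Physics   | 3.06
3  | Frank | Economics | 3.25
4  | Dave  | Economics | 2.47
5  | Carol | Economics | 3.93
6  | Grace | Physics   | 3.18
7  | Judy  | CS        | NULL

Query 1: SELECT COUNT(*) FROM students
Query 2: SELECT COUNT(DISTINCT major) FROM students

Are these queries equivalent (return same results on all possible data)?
No, not equivalent

Query 1 returns: [(7,)]
Query 2 returns: [(3,)]

Reason: COUNT(*) counts rows, COUNT(DISTINCT major) counts unique majors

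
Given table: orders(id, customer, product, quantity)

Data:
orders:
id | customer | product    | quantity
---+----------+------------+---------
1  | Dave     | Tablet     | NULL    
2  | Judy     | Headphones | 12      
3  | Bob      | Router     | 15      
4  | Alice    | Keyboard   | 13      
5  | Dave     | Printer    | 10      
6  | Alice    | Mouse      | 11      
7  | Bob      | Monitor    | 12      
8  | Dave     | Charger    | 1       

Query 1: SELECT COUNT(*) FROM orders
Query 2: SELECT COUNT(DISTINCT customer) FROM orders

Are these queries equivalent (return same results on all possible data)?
No, not equivalent

Query 1 returns: [(8,)]
Query 2 returns: [(4,)]

Reason: COUNT(*) counts rows, COUNT(DISTINCT customer) counts unique customers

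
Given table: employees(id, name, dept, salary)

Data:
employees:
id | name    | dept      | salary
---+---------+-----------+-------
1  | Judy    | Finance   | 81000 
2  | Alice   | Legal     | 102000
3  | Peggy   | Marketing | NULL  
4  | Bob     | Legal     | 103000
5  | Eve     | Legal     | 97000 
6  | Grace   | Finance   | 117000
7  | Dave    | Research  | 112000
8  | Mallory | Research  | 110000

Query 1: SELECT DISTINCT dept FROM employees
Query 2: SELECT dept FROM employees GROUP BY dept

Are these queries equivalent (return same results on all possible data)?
Yes, equivalent

Both queries return: [('Finance',), ('Legal',), ('Marketing',), ('Research',)]

Reason: Both get unique depts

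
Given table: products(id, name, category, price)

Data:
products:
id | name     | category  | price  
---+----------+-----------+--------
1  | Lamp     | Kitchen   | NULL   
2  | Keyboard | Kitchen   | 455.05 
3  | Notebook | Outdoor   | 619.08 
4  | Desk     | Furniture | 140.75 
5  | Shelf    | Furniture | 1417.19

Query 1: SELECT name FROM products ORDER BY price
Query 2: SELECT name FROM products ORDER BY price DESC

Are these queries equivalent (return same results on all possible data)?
No, not equivalent

Query 1 returns: [('Lamp',), ('Desk',), ('Keyboard',), ('Notebook',), ('Shelf',)]
Query 2 returns: [('Shelf',), ('Notebook',), ('Keyboard',), ('Desk',), ('Lamp',)]

Reason: ASC vs DESC gives opposite ordering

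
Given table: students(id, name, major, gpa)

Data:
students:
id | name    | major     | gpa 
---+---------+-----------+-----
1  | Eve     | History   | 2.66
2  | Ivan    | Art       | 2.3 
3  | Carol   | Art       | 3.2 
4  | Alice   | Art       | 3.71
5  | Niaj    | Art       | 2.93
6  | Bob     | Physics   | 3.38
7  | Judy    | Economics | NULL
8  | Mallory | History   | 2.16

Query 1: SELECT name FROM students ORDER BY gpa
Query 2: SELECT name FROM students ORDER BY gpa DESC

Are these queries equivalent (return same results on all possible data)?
No, not equivalent

Query 1 returns: [('Judy',), ('Mallory',), ('Ivan',), ('Eve',), ('Niaj',), ('Carol',), ('Bob',), ('Alice',)]
Query 2 returns: [('Alice',), ('Bob',), ('Carol',), ('Niaj',), ('Eve',), ('Ivan',), ('Mallory',), ('Judy',)]

Reason: ASC vs DESC gives opposite ordering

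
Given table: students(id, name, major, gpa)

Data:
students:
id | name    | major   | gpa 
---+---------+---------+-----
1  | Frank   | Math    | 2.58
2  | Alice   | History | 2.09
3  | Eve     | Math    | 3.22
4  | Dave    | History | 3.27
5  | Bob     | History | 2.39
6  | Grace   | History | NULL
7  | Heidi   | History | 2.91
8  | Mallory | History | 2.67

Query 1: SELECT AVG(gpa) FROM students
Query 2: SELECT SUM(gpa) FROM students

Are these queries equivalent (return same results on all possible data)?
No, not equivalent

Query 1 returns: [(2.7328571428571427,)]
Query 2 returns: [(19.13,)]

Reason: AVG vs SUM give different aggregate values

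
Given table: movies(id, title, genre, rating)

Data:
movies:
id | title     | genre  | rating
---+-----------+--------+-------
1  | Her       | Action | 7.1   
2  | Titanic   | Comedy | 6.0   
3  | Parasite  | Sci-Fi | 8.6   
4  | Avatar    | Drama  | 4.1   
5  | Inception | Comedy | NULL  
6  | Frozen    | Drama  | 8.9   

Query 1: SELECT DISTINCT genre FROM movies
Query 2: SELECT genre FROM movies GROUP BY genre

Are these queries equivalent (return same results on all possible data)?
Yes, equivalent

Both queries return: [('Action',), ('Comedy',), ('Drama',), ('Sci-Fi',)]

Reason: Both get unique genres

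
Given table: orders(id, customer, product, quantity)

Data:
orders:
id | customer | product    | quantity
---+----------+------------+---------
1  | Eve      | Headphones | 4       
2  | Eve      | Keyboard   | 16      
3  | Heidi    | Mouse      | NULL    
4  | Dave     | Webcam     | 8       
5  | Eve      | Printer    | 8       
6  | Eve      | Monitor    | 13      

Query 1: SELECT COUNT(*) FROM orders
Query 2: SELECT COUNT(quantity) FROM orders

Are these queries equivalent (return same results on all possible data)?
No, not equivalent

Query 1 returns: [(6,)]
Query 2 returns: [(5,)]

Reason: COUNT(*) includes NULLs, COUNT(column) excludes them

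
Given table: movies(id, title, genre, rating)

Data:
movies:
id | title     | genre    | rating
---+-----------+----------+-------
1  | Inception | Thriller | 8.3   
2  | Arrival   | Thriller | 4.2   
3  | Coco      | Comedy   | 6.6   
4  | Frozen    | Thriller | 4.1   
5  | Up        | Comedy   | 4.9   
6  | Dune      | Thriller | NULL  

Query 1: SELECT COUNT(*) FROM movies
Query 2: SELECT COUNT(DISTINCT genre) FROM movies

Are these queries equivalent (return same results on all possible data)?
No, not equivalent

Query 1 returns: [(6,)]
Query 2 returns: [(2,)]

Reason: COUNT(*) counts rows, COUNT(DISTINCT genre) counts unique genres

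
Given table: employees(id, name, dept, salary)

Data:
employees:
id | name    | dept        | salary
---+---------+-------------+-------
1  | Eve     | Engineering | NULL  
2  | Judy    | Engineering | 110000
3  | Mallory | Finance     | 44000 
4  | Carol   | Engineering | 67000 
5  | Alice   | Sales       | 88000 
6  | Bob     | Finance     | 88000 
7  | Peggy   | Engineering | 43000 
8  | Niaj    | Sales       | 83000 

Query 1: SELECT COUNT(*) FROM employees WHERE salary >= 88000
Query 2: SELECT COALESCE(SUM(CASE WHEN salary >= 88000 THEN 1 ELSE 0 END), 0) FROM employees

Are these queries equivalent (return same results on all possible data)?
Yes, equivalent

Both queries return: [(3,)]

Reason: COUNT with WHERE vs conditional SUM (COALESCE handles empty-table NULL)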